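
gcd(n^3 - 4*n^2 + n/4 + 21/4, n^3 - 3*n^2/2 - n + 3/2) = n^2 - n/2 - 3/2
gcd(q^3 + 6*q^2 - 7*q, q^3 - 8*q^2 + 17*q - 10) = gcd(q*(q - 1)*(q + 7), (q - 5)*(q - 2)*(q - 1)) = q - 1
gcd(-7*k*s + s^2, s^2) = s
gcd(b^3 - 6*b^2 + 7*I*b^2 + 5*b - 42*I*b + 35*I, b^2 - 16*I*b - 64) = 1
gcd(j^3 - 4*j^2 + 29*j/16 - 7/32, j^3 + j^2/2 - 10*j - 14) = j - 7/2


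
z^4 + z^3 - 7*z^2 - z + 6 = (z - 2)*(z - 1)*(z + 1)*(z + 3)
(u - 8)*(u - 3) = u^2 - 11*u + 24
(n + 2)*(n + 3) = n^2 + 5*n + 6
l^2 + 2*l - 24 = (l - 4)*(l + 6)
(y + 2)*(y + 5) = y^2 + 7*y + 10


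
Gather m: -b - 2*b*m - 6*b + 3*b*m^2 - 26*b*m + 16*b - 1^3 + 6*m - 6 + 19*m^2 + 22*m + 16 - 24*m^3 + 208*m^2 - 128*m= 9*b - 24*m^3 + m^2*(3*b + 227) + m*(-28*b - 100) + 9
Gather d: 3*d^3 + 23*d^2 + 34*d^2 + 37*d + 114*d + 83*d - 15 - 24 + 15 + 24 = 3*d^3 + 57*d^2 + 234*d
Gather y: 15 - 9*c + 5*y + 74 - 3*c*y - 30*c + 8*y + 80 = -39*c + y*(13 - 3*c) + 169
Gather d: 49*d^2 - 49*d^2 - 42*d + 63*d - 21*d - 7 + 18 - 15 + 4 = 0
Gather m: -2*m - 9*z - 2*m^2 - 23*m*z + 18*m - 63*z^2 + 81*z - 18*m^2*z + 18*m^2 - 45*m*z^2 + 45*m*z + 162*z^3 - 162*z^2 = m^2*(16 - 18*z) + m*(-45*z^2 + 22*z + 16) + 162*z^3 - 225*z^2 + 72*z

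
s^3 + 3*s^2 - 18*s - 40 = (s - 4)*(s + 2)*(s + 5)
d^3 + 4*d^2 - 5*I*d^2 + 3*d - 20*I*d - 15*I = (d + 1)*(d + 3)*(d - 5*I)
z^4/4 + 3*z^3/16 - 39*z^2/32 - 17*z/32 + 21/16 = (z/4 + 1/2)*(z - 7/4)*(z - 1)*(z + 3/2)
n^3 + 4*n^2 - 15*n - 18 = (n - 3)*(n + 1)*(n + 6)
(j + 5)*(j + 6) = j^2 + 11*j + 30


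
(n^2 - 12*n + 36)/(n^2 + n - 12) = (n^2 - 12*n + 36)/(n^2 + n - 12)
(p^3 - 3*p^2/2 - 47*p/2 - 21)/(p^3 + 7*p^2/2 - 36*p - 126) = (p + 1)/(p + 6)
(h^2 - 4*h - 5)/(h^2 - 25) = (h + 1)/(h + 5)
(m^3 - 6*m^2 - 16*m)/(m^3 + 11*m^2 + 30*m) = (m^2 - 6*m - 16)/(m^2 + 11*m + 30)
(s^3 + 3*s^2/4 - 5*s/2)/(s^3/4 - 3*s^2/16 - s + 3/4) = 4*s*(4*s - 5)/(4*s^2 - 11*s + 6)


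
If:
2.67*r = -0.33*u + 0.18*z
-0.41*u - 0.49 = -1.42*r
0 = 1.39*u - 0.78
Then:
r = 0.51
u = 0.56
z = 8.55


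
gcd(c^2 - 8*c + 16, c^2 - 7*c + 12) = c - 4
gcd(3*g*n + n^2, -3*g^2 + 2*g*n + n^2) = 3*g + n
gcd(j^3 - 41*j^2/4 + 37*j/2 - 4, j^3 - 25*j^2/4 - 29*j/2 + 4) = j^2 - 33*j/4 + 2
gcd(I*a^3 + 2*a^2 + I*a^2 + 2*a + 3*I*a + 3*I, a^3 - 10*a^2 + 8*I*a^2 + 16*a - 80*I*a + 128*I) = 1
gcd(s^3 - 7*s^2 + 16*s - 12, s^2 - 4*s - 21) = 1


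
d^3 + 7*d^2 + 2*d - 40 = (d - 2)*(d + 4)*(d + 5)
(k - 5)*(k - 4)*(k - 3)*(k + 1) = k^4 - 11*k^3 + 35*k^2 - 13*k - 60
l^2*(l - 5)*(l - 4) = l^4 - 9*l^3 + 20*l^2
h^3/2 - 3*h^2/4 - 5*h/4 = h*(h/2 + 1/2)*(h - 5/2)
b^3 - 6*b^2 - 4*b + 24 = (b - 6)*(b - 2)*(b + 2)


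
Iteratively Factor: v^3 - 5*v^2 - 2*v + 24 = (v - 4)*(v^2 - v - 6) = (v - 4)*(v + 2)*(v - 3)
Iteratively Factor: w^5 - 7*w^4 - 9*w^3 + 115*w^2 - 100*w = (w - 5)*(w^4 - 2*w^3 - 19*w^2 + 20*w) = (w - 5)*(w - 1)*(w^3 - w^2 - 20*w) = (w - 5)*(w - 1)*(w + 4)*(w^2 - 5*w) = (w - 5)^2*(w - 1)*(w + 4)*(w)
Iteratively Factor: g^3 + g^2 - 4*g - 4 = (g - 2)*(g^2 + 3*g + 2) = (g - 2)*(g + 1)*(g + 2)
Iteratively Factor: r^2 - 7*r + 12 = (r - 3)*(r - 4)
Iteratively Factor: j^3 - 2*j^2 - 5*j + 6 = (j - 1)*(j^2 - j - 6) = (j - 3)*(j - 1)*(j + 2)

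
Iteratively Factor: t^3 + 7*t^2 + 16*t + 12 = (t + 2)*(t^2 + 5*t + 6) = (t + 2)^2*(t + 3)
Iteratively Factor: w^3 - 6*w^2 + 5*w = (w - 5)*(w^2 - w) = w*(w - 5)*(w - 1)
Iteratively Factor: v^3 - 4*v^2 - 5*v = (v)*(v^2 - 4*v - 5) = v*(v - 5)*(v + 1)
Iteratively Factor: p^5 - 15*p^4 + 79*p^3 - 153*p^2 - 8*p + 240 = (p - 4)*(p^4 - 11*p^3 + 35*p^2 - 13*p - 60) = (p - 4)*(p + 1)*(p^3 - 12*p^2 + 47*p - 60) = (p - 4)^2*(p + 1)*(p^2 - 8*p + 15) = (p - 4)^2*(p - 3)*(p + 1)*(p - 5)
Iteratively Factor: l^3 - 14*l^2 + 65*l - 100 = (l - 5)*(l^2 - 9*l + 20) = (l - 5)^2*(l - 4)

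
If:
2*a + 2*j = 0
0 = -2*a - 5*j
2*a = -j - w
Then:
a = 0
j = 0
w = 0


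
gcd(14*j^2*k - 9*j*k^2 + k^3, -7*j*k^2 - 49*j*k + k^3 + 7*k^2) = 7*j*k - k^2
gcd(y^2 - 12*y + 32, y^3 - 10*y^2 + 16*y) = y - 8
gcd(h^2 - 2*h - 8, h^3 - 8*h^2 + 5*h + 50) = h + 2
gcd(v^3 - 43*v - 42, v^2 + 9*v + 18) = v + 6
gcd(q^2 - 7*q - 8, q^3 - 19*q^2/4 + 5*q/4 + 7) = q + 1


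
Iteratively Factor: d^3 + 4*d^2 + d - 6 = (d - 1)*(d^2 + 5*d + 6) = (d - 1)*(d + 3)*(d + 2)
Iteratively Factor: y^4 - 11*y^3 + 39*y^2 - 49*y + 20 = (y - 1)*(y^3 - 10*y^2 + 29*y - 20) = (y - 4)*(y - 1)*(y^2 - 6*y + 5) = (y - 5)*(y - 4)*(y - 1)*(y - 1)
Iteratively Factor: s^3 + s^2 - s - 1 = (s - 1)*(s^2 + 2*s + 1) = (s - 1)*(s + 1)*(s + 1)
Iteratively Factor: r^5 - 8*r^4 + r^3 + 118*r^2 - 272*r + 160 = (r + 4)*(r^4 - 12*r^3 + 49*r^2 - 78*r + 40) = (r - 1)*(r + 4)*(r^3 - 11*r^2 + 38*r - 40) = (r - 5)*(r - 1)*(r + 4)*(r^2 - 6*r + 8) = (r - 5)*(r - 4)*(r - 1)*(r + 4)*(r - 2)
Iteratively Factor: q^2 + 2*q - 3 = (q + 3)*(q - 1)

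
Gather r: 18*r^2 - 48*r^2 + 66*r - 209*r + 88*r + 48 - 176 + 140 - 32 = -30*r^2 - 55*r - 20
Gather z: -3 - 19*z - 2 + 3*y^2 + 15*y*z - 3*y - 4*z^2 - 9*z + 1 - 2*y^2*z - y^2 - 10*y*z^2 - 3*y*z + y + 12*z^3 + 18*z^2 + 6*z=2*y^2 - 2*y + 12*z^3 + z^2*(14 - 10*y) + z*(-2*y^2 + 12*y - 22) - 4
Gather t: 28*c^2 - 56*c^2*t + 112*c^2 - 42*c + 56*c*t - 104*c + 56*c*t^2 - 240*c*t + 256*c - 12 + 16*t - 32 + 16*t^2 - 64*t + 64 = 140*c^2 + 110*c + t^2*(56*c + 16) + t*(-56*c^2 - 184*c - 48) + 20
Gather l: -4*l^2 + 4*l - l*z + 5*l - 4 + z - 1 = -4*l^2 + l*(9 - z) + z - 5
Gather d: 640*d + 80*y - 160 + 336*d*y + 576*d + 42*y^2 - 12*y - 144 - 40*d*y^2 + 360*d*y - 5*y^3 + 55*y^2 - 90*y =d*(-40*y^2 + 696*y + 1216) - 5*y^3 + 97*y^2 - 22*y - 304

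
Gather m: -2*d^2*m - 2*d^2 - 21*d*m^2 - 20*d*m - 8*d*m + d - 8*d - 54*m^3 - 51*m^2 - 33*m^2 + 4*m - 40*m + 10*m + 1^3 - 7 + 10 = -2*d^2 - 7*d - 54*m^3 + m^2*(-21*d - 84) + m*(-2*d^2 - 28*d - 26) + 4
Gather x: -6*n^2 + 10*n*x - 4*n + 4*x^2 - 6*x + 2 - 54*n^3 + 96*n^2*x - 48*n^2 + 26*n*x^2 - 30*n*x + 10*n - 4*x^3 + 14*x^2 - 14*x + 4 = -54*n^3 - 54*n^2 + 6*n - 4*x^3 + x^2*(26*n + 18) + x*(96*n^2 - 20*n - 20) + 6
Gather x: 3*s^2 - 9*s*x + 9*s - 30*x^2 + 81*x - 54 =3*s^2 + 9*s - 30*x^2 + x*(81 - 9*s) - 54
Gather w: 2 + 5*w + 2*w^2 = 2*w^2 + 5*w + 2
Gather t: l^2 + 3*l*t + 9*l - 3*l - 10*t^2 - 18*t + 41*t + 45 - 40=l^2 + 6*l - 10*t^2 + t*(3*l + 23) + 5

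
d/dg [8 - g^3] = -3*g^2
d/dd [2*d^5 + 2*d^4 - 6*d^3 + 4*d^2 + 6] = 2*d*(5*d^3 + 4*d^2 - 9*d + 4)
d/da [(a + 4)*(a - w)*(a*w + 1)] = w*(a + 4)*(a - w) + (a + 4)*(a*w + 1) + (a - w)*(a*w + 1)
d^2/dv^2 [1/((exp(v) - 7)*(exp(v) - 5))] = 4*(exp(3*v) - 9*exp(2*v) + exp(v) + 105)*exp(v)/(exp(6*v) - 36*exp(5*v) + 537*exp(4*v) - 4248*exp(3*v) + 18795*exp(2*v) - 44100*exp(v) + 42875)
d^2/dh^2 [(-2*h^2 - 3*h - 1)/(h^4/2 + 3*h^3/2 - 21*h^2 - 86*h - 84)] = 8*(-3*h^6 - 6*h^5 - 56*h^4 - 658*h^3 - 753*h^2 + 4076*h + 964)/(h^10 + 5*h^9 - 123*h^8 - 773*h^7 + 4142*h^6 + 38076*h^5 + 13624*h^4 - 550384*h^3 - 1864800*h^2 - 2455488*h - 1185408)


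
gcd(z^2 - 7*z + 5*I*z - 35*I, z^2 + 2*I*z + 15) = z + 5*I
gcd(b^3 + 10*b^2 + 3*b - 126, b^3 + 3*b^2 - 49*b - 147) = b + 7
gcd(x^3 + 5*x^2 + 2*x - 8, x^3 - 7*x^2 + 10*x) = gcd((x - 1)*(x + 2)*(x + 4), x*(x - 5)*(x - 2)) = 1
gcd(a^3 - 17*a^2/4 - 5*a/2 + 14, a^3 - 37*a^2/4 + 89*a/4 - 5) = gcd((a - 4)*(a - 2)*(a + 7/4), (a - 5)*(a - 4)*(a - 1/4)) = a - 4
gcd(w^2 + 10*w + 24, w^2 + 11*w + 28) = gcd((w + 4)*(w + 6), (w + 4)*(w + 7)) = w + 4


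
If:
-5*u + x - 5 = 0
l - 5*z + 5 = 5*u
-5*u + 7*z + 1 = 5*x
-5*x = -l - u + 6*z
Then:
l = -4205/163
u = -234/163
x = -355/163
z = -444/163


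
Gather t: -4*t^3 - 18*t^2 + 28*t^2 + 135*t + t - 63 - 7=-4*t^3 + 10*t^2 + 136*t - 70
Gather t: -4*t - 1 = -4*t - 1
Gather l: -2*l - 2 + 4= 2 - 2*l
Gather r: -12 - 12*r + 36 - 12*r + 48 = 72 - 24*r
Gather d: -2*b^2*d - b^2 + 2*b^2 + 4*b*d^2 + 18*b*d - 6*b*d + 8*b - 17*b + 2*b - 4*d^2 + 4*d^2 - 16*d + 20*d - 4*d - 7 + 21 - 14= b^2 + 4*b*d^2 - 7*b + d*(-2*b^2 + 12*b)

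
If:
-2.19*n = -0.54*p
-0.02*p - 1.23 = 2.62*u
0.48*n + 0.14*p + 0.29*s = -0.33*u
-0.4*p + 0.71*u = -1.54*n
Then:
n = -3.20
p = -12.97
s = 11.98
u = -0.37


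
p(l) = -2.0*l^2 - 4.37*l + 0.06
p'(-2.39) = 5.19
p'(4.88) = -23.89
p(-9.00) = -122.61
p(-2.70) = -2.72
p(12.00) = -340.38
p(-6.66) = -59.55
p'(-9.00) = 31.63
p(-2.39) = -0.92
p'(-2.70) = 6.43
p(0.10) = -0.40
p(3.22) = -34.75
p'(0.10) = -4.77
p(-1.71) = 1.68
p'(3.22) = -17.25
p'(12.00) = -52.37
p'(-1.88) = 3.15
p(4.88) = -68.89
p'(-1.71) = 2.47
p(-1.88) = 1.21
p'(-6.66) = 22.27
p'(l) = -4.0*l - 4.37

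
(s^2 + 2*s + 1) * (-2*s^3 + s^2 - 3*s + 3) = -2*s^5 - 3*s^4 - 3*s^3 - 2*s^2 + 3*s + 3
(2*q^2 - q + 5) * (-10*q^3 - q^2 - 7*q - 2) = -20*q^5 + 8*q^4 - 63*q^3 - 2*q^2 - 33*q - 10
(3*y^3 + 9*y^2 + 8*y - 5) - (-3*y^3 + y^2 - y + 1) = 6*y^3 + 8*y^2 + 9*y - 6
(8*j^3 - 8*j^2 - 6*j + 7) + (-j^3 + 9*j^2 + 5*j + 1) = 7*j^3 + j^2 - j + 8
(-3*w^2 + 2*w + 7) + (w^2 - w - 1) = -2*w^2 + w + 6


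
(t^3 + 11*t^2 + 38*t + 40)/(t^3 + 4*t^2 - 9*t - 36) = (t^2 + 7*t + 10)/(t^2 - 9)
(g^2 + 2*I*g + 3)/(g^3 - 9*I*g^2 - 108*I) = (g - I)/(g^2 - 12*I*g - 36)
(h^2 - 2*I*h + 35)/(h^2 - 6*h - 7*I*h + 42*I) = (h + 5*I)/(h - 6)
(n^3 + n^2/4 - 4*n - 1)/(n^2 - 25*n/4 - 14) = (-4*n^3 - n^2 + 16*n + 4)/(-4*n^2 + 25*n + 56)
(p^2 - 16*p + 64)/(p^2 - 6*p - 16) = (p - 8)/(p + 2)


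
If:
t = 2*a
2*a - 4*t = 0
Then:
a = 0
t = 0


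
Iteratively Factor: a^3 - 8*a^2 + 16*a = (a)*(a^2 - 8*a + 16) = a*(a - 4)*(a - 4)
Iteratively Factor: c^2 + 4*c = (c)*(c + 4)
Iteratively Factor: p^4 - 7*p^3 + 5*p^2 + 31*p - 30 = (p - 5)*(p^3 - 2*p^2 - 5*p + 6) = (p - 5)*(p - 1)*(p^2 - p - 6) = (p - 5)*(p - 1)*(p + 2)*(p - 3)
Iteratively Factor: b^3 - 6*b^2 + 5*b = (b - 1)*(b^2 - 5*b) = b*(b - 1)*(b - 5)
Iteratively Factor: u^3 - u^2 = (u)*(u^2 - u) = u^2*(u - 1)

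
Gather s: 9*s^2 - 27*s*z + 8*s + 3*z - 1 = 9*s^2 + s*(8 - 27*z) + 3*z - 1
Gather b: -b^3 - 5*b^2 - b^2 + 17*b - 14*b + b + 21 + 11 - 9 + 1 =-b^3 - 6*b^2 + 4*b + 24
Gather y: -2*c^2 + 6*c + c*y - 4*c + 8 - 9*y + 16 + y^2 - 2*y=-2*c^2 + 2*c + y^2 + y*(c - 11) + 24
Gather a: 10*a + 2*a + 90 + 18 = 12*a + 108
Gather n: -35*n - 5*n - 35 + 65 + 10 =40 - 40*n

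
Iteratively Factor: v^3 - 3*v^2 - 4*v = (v + 1)*(v^2 - 4*v) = v*(v + 1)*(v - 4)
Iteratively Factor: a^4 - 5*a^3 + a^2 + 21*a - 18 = (a - 3)*(a^3 - 2*a^2 - 5*a + 6) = (a - 3)*(a - 1)*(a^2 - a - 6) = (a - 3)^2*(a - 1)*(a + 2)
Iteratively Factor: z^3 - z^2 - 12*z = (z - 4)*(z^2 + 3*z) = z*(z - 4)*(z + 3)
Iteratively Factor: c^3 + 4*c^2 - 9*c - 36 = (c - 3)*(c^2 + 7*c + 12) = (c - 3)*(c + 3)*(c + 4)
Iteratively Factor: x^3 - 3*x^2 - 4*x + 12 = (x - 3)*(x^2 - 4) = (x - 3)*(x + 2)*(x - 2)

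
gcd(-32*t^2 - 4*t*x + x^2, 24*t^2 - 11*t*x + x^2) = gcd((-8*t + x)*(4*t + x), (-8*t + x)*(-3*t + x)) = -8*t + x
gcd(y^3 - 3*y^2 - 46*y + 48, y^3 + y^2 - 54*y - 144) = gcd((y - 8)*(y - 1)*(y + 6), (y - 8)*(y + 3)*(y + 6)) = y^2 - 2*y - 48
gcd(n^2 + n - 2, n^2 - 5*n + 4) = n - 1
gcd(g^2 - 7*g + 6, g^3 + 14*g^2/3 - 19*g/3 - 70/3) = 1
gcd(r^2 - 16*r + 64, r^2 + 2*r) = 1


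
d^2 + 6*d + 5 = (d + 1)*(d + 5)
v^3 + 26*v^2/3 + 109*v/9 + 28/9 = (v + 1/3)*(v + 4/3)*(v + 7)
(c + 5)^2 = c^2 + 10*c + 25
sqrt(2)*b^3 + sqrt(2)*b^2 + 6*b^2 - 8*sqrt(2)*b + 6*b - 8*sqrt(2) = (b - sqrt(2))*(b + 4*sqrt(2))*(sqrt(2)*b + sqrt(2))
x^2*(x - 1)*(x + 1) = x^4 - x^2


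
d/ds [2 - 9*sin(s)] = -9*cos(s)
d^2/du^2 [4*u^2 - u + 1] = 8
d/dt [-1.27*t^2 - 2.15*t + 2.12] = -2.54*t - 2.15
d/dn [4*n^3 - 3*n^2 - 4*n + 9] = 12*n^2 - 6*n - 4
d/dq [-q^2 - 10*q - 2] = -2*q - 10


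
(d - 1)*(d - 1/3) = d^2 - 4*d/3 + 1/3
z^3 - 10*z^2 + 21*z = z*(z - 7)*(z - 3)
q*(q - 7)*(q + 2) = q^3 - 5*q^2 - 14*q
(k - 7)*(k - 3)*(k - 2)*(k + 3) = k^4 - 9*k^3 + 5*k^2 + 81*k - 126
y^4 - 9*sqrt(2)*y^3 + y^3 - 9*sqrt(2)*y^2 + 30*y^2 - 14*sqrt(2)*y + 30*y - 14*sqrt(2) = (y + 1)*(y - 7*sqrt(2))*(y - sqrt(2))^2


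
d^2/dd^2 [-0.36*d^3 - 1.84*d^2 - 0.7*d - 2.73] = -2.16*d - 3.68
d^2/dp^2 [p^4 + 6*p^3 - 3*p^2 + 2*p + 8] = 12*p^2 + 36*p - 6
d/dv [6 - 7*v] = -7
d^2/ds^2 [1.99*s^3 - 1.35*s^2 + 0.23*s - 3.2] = 11.94*s - 2.7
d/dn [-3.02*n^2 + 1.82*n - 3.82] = 1.82 - 6.04*n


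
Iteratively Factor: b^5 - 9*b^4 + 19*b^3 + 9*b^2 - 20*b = (b)*(b^4 - 9*b^3 + 19*b^2 + 9*b - 20) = b*(b - 1)*(b^3 - 8*b^2 + 11*b + 20) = b*(b - 5)*(b - 1)*(b^2 - 3*b - 4) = b*(b - 5)*(b - 1)*(b + 1)*(b - 4)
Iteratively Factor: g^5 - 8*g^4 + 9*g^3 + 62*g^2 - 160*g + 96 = (g - 4)*(g^4 - 4*g^3 - 7*g^2 + 34*g - 24) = (g - 4)*(g - 2)*(g^3 - 2*g^2 - 11*g + 12) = (g - 4)*(g - 2)*(g - 1)*(g^2 - g - 12) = (g - 4)*(g - 2)*(g - 1)*(g + 3)*(g - 4)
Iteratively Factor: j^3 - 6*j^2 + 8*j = (j - 4)*(j^2 - 2*j) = j*(j - 4)*(j - 2)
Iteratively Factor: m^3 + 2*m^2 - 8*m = (m)*(m^2 + 2*m - 8) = m*(m - 2)*(m + 4)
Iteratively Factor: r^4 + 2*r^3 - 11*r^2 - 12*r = (r - 3)*(r^3 + 5*r^2 + 4*r) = (r - 3)*(r + 4)*(r^2 + r) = (r - 3)*(r + 1)*(r + 4)*(r)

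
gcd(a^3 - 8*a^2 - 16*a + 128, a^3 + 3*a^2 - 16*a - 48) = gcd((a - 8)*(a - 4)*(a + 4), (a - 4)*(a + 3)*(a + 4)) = a^2 - 16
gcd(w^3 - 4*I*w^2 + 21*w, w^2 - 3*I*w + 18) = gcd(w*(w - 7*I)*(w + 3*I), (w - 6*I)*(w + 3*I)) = w + 3*I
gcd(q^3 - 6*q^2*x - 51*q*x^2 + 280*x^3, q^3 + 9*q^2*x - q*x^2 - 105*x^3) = q + 7*x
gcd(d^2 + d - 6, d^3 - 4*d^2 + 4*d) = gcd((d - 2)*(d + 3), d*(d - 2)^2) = d - 2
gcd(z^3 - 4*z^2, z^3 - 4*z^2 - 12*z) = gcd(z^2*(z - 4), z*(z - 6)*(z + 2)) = z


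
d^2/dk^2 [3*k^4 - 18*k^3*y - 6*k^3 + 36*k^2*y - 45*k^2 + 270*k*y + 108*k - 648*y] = 36*k^2 - 108*k*y - 36*k + 72*y - 90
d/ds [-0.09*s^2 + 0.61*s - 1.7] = 0.61 - 0.18*s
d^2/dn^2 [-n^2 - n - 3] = -2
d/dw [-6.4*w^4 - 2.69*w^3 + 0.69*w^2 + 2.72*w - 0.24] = -25.6*w^3 - 8.07*w^2 + 1.38*w + 2.72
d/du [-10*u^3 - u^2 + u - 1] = -30*u^2 - 2*u + 1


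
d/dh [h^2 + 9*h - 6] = 2*h + 9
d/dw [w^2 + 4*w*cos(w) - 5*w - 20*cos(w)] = -4*w*sin(w) + 2*w + 20*sin(w) + 4*cos(w) - 5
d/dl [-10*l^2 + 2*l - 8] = 2 - 20*l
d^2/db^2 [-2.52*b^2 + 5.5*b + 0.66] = -5.04000000000000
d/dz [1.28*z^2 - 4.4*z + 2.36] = 2.56*z - 4.4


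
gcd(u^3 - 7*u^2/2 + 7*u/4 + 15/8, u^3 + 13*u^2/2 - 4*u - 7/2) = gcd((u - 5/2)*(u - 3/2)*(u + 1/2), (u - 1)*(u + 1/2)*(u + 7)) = u + 1/2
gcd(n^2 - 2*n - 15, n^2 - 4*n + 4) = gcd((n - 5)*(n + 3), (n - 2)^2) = 1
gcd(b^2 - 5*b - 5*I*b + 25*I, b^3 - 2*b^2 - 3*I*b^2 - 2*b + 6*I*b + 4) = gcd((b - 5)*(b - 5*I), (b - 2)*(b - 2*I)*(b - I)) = 1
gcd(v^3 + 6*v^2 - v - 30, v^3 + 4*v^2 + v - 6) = v + 3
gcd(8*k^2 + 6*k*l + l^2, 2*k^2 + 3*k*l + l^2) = 2*k + l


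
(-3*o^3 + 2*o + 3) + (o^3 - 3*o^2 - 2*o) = -2*o^3 - 3*o^2 + 3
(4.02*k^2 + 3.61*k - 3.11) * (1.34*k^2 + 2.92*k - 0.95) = 5.3868*k^4 + 16.5758*k^3 + 2.5548*k^2 - 12.5107*k + 2.9545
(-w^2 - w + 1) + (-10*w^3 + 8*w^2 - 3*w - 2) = -10*w^3 + 7*w^2 - 4*w - 1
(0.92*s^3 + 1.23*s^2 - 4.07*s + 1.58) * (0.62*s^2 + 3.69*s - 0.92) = 0.5704*s^5 + 4.1574*s^4 + 1.1689*s^3 - 15.1703*s^2 + 9.5746*s - 1.4536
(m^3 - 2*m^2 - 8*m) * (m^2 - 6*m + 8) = m^5 - 8*m^4 + 12*m^3 + 32*m^2 - 64*m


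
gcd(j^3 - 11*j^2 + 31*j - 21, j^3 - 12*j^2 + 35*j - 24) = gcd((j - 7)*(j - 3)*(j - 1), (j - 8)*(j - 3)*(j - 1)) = j^2 - 4*j + 3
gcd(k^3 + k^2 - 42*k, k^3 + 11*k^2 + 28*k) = k^2 + 7*k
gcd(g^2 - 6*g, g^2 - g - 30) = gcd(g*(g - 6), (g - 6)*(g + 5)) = g - 6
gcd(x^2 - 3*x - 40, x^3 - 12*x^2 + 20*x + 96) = x - 8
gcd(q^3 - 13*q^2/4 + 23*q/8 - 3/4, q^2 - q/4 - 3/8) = q - 3/4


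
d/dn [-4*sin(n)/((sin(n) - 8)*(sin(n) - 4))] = 4*(sin(n)^2 - 32)*cos(n)/((sin(n) - 8)^2*(sin(n) - 4)^2)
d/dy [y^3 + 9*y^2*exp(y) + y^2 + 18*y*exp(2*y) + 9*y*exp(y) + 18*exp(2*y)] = 9*y^2*exp(y) + 3*y^2 + 36*y*exp(2*y) + 27*y*exp(y) + 2*y + 54*exp(2*y) + 9*exp(y)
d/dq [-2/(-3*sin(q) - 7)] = -6*cos(q)/(3*sin(q) + 7)^2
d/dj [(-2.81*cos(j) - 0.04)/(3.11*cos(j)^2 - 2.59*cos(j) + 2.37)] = (-8.7391*cos(j)^2 - 0.2488*cos(j) + 6.7633)*sin(j)/(9.6721*cos(j)^4 - 16.1098*cos(j)^3 + 21.4495*cos(j)^2 - 12.2766*cos(j) + 5.6169)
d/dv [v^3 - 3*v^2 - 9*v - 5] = 3*v^2 - 6*v - 9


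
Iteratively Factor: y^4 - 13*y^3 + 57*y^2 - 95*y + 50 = (y - 2)*(y^3 - 11*y^2 + 35*y - 25) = (y - 5)*(y - 2)*(y^2 - 6*y + 5) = (y - 5)^2*(y - 2)*(y - 1)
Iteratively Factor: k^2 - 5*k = (k)*(k - 5)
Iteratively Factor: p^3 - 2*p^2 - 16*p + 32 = (p - 4)*(p^2 + 2*p - 8) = (p - 4)*(p + 4)*(p - 2)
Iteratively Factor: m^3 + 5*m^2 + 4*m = (m + 4)*(m^2 + m) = (m + 1)*(m + 4)*(m)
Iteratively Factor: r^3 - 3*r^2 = (r - 3)*(r^2) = r*(r - 3)*(r)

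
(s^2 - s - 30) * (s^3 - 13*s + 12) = s^5 - s^4 - 43*s^3 + 25*s^2 + 378*s - 360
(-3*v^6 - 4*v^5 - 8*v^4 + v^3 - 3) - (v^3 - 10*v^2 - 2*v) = -3*v^6 - 4*v^5 - 8*v^4 + 10*v^2 + 2*v - 3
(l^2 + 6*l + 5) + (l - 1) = l^2 + 7*l + 4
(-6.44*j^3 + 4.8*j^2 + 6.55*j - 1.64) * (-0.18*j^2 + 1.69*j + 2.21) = 1.1592*j^5 - 11.7476*j^4 - 7.2994*j^3 + 21.9727*j^2 + 11.7039*j - 3.6244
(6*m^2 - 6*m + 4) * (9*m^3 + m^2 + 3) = 54*m^5 - 48*m^4 + 30*m^3 + 22*m^2 - 18*m + 12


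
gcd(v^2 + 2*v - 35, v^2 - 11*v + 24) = 1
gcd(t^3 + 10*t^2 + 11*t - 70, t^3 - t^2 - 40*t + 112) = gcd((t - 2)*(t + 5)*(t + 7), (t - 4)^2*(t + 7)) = t + 7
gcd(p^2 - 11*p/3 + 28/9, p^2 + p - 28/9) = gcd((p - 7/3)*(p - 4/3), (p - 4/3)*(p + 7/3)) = p - 4/3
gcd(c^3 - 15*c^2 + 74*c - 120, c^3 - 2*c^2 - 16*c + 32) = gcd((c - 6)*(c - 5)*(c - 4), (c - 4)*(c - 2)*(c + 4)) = c - 4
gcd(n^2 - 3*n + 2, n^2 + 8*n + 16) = 1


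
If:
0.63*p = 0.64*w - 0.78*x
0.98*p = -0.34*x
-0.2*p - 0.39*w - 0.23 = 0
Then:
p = 0.29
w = -0.74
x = -0.84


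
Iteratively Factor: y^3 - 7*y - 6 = (y + 2)*(y^2 - 2*y - 3) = (y + 1)*(y + 2)*(y - 3)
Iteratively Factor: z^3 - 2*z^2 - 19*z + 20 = (z + 4)*(z^2 - 6*z + 5) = (z - 1)*(z + 4)*(z - 5)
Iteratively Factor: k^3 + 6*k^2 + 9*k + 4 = (k + 1)*(k^2 + 5*k + 4) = (k + 1)*(k + 4)*(k + 1)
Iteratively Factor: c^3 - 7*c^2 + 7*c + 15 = (c - 3)*(c^2 - 4*c - 5) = (c - 5)*(c - 3)*(c + 1)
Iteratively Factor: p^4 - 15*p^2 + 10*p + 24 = (p + 1)*(p^3 - p^2 - 14*p + 24) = (p - 2)*(p + 1)*(p^2 + p - 12) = (p - 3)*(p - 2)*(p + 1)*(p + 4)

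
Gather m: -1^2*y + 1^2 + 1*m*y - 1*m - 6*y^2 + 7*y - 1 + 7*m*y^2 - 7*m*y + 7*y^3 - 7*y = m*(7*y^2 - 6*y - 1) + 7*y^3 - 6*y^2 - y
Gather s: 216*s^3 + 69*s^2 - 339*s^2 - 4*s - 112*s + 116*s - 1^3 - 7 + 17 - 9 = 216*s^3 - 270*s^2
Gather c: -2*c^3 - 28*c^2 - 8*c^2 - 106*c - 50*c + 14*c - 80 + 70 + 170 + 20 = -2*c^3 - 36*c^2 - 142*c + 180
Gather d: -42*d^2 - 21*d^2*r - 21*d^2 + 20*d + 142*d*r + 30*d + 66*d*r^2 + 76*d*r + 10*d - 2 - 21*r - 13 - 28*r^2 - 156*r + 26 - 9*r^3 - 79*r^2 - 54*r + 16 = d^2*(-21*r - 63) + d*(66*r^2 + 218*r + 60) - 9*r^3 - 107*r^2 - 231*r + 27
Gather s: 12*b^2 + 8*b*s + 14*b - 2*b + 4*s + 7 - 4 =12*b^2 + 12*b + s*(8*b + 4) + 3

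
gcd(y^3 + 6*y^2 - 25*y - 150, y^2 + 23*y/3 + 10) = y + 6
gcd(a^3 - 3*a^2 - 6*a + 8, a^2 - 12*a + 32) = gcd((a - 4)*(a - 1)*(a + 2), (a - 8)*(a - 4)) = a - 4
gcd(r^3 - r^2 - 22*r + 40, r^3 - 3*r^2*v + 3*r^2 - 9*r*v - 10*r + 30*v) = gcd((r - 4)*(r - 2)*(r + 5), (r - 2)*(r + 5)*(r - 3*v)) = r^2 + 3*r - 10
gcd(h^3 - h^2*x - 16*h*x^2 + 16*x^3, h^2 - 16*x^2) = -h^2 + 16*x^2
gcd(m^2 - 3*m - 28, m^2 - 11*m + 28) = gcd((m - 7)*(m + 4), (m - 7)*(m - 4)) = m - 7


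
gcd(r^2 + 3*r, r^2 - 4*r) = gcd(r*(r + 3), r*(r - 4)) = r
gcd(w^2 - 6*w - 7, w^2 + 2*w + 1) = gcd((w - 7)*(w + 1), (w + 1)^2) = w + 1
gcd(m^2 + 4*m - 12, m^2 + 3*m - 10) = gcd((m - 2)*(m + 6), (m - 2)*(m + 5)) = m - 2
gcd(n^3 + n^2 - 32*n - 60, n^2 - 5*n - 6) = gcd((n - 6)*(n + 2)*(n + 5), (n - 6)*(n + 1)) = n - 6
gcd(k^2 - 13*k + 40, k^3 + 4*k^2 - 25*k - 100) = k - 5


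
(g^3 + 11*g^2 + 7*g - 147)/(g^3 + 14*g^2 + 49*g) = (g - 3)/g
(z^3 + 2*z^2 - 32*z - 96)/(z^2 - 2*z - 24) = z + 4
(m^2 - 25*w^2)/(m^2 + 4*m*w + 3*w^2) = (m^2 - 25*w^2)/(m^2 + 4*m*w + 3*w^2)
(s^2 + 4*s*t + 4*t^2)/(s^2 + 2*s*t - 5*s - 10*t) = (s + 2*t)/(s - 5)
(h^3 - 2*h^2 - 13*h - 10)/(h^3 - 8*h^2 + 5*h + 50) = (h + 1)/(h - 5)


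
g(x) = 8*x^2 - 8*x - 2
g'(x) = 16*x - 8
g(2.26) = 20.78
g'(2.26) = 28.16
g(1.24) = 0.38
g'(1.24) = 11.84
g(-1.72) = 35.43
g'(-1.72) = -35.52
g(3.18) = 53.46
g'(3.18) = 42.88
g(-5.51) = 284.96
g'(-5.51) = -96.16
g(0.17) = -3.13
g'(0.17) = -5.28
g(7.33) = 369.19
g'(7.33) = 109.28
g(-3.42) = 118.93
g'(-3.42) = -62.72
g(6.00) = 238.00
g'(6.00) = 88.00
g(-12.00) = 1246.00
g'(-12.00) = -200.00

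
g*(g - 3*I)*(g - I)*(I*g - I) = I*g^4 + 4*g^3 - I*g^3 - 4*g^2 - 3*I*g^2 + 3*I*g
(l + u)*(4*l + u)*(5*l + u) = 20*l^3 + 29*l^2*u + 10*l*u^2 + u^3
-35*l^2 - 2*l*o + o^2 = (-7*l + o)*(5*l + o)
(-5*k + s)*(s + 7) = -5*k*s - 35*k + s^2 + 7*s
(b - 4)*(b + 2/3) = b^2 - 10*b/3 - 8/3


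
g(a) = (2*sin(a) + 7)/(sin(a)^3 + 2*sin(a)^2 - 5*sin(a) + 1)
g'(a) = (2*sin(a) + 7)*(-3*sin(a)^2*cos(a) - 4*sin(a)*cos(a) + 5*cos(a))/(sin(a)^3 + 2*sin(a)^2 - 5*sin(a) + 1)^2 + 2*cos(a)/(sin(a)^3 + 2*sin(a)^2 - 5*sin(a) + 1)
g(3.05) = 12.82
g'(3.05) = -108.62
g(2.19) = -7.16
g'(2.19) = 1.81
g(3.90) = 1.11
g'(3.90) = -1.30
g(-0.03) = 6.03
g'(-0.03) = 28.50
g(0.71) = -7.33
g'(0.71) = 4.15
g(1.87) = -8.26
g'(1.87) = 4.07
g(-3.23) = 12.48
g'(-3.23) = -103.49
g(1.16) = -7.80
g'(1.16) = -3.98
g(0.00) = 7.00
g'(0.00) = 37.00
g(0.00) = 7.00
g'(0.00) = 37.00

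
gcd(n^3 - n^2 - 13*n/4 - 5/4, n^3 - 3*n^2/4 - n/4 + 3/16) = n + 1/2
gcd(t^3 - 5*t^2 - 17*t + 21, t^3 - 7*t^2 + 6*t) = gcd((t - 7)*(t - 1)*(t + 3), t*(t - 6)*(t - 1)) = t - 1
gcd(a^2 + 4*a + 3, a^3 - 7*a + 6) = a + 3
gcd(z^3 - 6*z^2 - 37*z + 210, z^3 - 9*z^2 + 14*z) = z - 7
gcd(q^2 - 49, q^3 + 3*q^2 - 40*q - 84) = q + 7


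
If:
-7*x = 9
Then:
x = -9/7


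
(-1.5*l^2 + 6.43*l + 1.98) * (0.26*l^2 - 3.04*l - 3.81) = -0.39*l^4 + 6.2318*l^3 - 13.3174*l^2 - 30.5175*l - 7.5438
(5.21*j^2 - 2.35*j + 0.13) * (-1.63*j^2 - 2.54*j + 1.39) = -8.4923*j^4 - 9.4029*j^3 + 12.999*j^2 - 3.5967*j + 0.1807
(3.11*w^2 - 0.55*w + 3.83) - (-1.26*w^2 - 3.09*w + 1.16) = 4.37*w^2 + 2.54*w + 2.67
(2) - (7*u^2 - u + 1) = -7*u^2 + u + 1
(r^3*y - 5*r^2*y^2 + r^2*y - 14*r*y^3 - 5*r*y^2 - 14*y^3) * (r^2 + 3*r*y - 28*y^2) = r^5*y - 2*r^4*y^2 + r^4*y - 57*r^3*y^3 - 2*r^3*y^2 + 98*r^2*y^4 - 57*r^2*y^3 + 392*r*y^5 + 98*r*y^4 + 392*y^5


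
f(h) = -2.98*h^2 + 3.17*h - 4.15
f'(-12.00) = 74.69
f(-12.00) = -471.31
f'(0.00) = 3.17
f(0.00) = -4.15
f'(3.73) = -19.06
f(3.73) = -33.79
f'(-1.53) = 12.29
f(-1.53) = -15.98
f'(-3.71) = 25.28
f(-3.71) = -56.93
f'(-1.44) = 11.75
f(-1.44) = -14.89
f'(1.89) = -8.09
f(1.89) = -8.80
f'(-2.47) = 17.89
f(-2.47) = -30.16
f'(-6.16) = 39.88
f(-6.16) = -136.76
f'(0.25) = 1.68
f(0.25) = -3.54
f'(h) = 3.17 - 5.96*h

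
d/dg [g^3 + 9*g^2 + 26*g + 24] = 3*g^2 + 18*g + 26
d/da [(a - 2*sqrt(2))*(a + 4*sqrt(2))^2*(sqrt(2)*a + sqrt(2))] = 4*sqrt(2)*a^3 + 3*sqrt(2)*a^2 + 36*a^2 + 24*a - 128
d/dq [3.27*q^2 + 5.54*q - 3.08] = 6.54*q + 5.54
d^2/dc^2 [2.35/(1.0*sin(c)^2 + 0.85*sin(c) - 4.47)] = (-9.4*sin(c)^4 - 5.9925*sin(c)^3 - 29.615875*sin(c)^2 + 3.056175*sin(c) + 24.40475)/(1.0*sin(c)^2 + 0.85*sin(c) - 4.47)^3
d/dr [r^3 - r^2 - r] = 3*r^2 - 2*r - 1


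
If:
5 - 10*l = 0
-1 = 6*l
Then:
No Solution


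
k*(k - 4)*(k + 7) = k^3 + 3*k^2 - 28*k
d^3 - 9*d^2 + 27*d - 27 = (d - 3)^3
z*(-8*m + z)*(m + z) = -8*m^2*z - 7*m*z^2 + z^3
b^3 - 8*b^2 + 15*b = b*(b - 5)*(b - 3)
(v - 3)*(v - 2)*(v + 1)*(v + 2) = v^4 - 2*v^3 - 7*v^2 + 8*v + 12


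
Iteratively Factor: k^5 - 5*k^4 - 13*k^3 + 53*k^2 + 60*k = (k - 5)*(k^4 - 13*k^2 - 12*k) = k*(k - 5)*(k^3 - 13*k - 12) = k*(k - 5)*(k + 1)*(k^2 - k - 12) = k*(k - 5)*(k - 4)*(k + 1)*(k + 3)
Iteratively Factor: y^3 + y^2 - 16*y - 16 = (y + 4)*(y^2 - 3*y - 4) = (y + 1)*(y + 4)*(y - 4)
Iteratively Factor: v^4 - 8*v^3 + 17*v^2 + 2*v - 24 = (v + 1)*(v^3 - 9*v^2 + 26*v - 24) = (v - 4)*(v + 1)*(v^2 - 5*v + 6) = (v - 4)*(v - 3)*(v + 1)*(v - 2)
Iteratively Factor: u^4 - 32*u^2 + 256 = (u - 4)*(u^3 + 4*u^2 - 16*u - 64) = (u - 4)*(u + 4)*(u^2 - 16) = (u - 4)*(u + 4)^2*(u - 4)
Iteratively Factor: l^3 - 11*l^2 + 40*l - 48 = (l - 4)*(l^2 - 7*l + 12) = (l - 4)^2*(l - 3)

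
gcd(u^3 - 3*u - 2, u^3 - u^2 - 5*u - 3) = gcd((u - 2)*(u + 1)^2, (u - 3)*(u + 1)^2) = u^2 + 2*u + 1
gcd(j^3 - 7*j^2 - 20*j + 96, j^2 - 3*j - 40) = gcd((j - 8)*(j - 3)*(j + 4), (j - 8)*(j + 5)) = j - 8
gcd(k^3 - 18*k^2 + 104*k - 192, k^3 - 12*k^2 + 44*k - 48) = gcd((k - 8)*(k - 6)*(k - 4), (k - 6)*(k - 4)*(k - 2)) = k^2 - 10*k + 24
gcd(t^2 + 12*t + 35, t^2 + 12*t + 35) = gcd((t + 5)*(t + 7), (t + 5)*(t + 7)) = t^2 + 12*t + 35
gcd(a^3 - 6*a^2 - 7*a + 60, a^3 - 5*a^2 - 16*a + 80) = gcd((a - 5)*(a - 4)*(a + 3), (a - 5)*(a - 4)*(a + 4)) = a^2 - 9*a + 20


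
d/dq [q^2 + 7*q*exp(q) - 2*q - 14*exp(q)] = 7*q*exp(q) + 2*q - 7*exp(q) - 2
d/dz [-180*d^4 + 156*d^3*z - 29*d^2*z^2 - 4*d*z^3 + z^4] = 156*d^3 - 58*d^2*z - 12*d*z^2 + 4*z^3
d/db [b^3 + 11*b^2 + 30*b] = 3*b^2 + 22*b + 30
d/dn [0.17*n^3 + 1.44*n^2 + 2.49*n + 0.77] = 0.51*n^2 + 2.88*n + 2.49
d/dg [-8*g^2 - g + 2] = -16*g - 1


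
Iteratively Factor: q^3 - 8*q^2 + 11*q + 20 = (q - 5)*(q^2 - 3*q - 4) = (q - 5)*(q - 4)*(q + 1)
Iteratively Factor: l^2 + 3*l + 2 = (l + 2)*(l + 1)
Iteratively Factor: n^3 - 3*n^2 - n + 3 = (n - 3)*(n^2 - 1) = (n - 3)*(n - 1)*(n + 1)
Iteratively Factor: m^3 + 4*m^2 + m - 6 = (m - 1)*(m^2 + 5*m + 6) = (m - 1)*(m + 3)*(m + 2)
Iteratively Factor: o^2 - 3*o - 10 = (o + 2)*(o - 5)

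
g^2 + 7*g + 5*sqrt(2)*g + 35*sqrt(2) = (g + 7)*(g + 5*sqrt(2))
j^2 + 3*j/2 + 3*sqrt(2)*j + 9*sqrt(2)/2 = (j + 3/2)*(j + 3*sqrt(2))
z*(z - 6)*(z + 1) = z^3 - 5*z^2 - 6*z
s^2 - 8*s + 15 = (s - 5)*(s - 3)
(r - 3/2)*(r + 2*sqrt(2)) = r^2 - 3*r/2 + 2*sqrt(2)*r - 3*sqrt(2)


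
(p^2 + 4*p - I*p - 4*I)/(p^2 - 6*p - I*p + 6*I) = (p + 4)/(p - 6)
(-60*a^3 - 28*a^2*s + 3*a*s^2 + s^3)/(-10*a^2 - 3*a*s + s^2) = 6*a + s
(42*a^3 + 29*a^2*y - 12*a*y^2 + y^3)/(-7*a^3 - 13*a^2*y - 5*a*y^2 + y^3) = (-6*a + y)/(a + y)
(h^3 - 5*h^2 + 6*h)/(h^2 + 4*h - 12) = h*(h - 3)/(h + 6)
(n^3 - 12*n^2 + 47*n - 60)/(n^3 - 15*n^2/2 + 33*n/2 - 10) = 2*(n^2 - 8*n + 15)/(2*n^2 - 7*n + 5)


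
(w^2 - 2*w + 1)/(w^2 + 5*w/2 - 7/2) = 2*(w - 1)/(2*w + 7)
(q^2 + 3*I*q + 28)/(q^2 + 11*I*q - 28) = (q - 4*I)/(q + 4*I)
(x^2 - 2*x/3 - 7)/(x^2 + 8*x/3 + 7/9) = 3*(x - 3)/(3*x + 1)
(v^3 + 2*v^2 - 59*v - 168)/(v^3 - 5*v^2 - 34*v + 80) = (v^2 + 10*v + 21)/(v^2 + 3*v - 10)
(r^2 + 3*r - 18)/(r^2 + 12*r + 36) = (r - 3)/(r + 6)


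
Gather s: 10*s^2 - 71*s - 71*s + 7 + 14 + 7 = 10*s^2 - 142*s + 28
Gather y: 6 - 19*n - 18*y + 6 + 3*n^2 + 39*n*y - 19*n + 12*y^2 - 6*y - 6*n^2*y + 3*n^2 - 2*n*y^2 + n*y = 6*n^2 - 38*n + y^2*(12 - 2*n) + y*(-6*n^2 + 40*n - 24) + 12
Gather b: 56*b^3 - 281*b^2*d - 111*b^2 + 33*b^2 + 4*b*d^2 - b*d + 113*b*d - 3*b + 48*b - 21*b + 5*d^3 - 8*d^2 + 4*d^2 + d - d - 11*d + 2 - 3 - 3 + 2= 56*b^3 + b^2*(-281*d - 78) + b*(4*d^2 + 112*d + 24) + 5*d^3 - 4*d^2 - 11*d - 2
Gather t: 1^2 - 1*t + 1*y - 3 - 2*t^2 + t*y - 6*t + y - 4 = -2*t^2 + t*(y - 7) + 2*y - 6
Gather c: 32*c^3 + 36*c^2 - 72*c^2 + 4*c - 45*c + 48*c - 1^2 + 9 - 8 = 32*c^3 - 36*c^2 + 7*c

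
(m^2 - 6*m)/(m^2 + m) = (m - 6)/(m + 1)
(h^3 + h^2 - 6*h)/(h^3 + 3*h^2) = (h - 2)/h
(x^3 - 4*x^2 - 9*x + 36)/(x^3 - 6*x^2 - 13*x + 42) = (x^2 - 7*x + 12)/(x^2 - 9*x + 14)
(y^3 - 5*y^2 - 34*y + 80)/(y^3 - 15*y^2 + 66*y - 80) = (y + 5)/(y - 5)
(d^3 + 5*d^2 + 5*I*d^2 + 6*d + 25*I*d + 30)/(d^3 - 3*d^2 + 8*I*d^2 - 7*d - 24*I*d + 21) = (d^3 + 5*d^2*(1 + I) + d*(6 + 25*I) + 30)/(d^3 + d^2*(-3 + 8*I) - d*(7 + 24*I) + 21)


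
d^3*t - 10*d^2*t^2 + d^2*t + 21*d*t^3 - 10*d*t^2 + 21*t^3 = (d - 7*t)*(d - 3*t)*(d*t + t)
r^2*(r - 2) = r^3 - 2*r^2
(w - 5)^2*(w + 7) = w^3 - 3*w^2 - 45*w + 175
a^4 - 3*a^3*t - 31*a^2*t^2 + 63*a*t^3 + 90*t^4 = (a - 6*t)*(a - 3*t)*(a + t)*(a + 5*t)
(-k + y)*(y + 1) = -k*y - k + y^2 + y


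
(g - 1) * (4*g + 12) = 4*g^2 + 8*g - 12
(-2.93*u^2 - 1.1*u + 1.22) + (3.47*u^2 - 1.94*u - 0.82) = 0.54*u^2 - 3.04*u + 0.4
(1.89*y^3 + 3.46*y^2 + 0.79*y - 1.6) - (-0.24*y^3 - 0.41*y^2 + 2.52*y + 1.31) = 2.13*y^3 + 3.87*y^2 - 1.73*y - 2.91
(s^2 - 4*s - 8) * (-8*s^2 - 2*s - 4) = -8*s^4 + 30*s^3 + 68*s^2 + 32*s + 32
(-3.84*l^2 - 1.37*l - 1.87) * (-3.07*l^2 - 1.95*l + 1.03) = 11.7888*l^4 + 11.6939*l^3 + 4.4572*l^2 + 2.2354*l - 1.9261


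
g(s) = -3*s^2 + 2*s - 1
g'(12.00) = -70.00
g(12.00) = -409.00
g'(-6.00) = 38.00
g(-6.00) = -121.00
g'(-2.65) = 17.90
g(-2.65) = -27.37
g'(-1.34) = 10.04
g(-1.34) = -9.07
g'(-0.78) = 6.68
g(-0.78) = -4.39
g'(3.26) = -17.56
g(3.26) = -26.36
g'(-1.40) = 10.40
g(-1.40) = -9.68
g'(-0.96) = 7.76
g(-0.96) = -5.68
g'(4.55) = -25.30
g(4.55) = -54.01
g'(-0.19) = 3.14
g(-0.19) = -1.49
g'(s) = 2 - 6*s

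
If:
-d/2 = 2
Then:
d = -4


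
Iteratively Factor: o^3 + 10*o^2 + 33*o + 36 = (o + 4)*(o^2 + 6*o + 9) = (o + 3)*(o + 4)*(o + 3)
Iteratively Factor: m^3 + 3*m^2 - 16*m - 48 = (m + 4)*(m^2 - m - 12) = (m + 3)*(m + 4)*(m - 4)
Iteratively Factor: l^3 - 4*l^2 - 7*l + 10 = (l - 5)*(l^2 + l - 2) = (l - 5)*(l + 2)*(l - 1)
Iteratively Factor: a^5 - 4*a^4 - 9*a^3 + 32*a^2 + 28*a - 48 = (a + 2)*(a^4 - 6*a^3 + 3*a^2 + 26*a - 24) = (a + 2)^2*(a^3 - 8*a^2 + 19*a - 12) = (a - 1)*(a + 2)^2*(a^2 - 7*a + 12) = (a - 4)*(a - 1)*(a + 2)^2*(a - 3)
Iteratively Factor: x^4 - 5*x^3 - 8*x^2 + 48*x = (x + 3)*(x^3 - 8*x^2 + 16*x) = x*(x + 3)*(x^2 - 8*x + 16) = x*(x - 4)*(x + 3)*(x - 4)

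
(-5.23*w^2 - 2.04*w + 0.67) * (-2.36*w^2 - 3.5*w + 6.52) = 12.3428*w^4 + 23.1194*w^3 - 28.5408*w^2 - 15.6458*w + 4.3684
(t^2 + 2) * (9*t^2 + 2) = 9*t^4 + 20*t^2 + 4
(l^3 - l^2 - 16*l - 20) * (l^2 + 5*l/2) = l^5 + 3*l^4/2 - 37*l^3/2 - 60*l^2 - 50*l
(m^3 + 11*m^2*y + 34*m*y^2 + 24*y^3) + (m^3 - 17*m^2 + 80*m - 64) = 2*m^3 + 11*m^2*y - 17*m^2 + 34*m*y^2 + 80*m + 24*y^3 - 64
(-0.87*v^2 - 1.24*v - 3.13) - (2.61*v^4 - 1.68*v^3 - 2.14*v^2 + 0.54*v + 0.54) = -2.61*v^4 + 1.68*v^3 + 1.27*v^2 - 1.78*v - 3.67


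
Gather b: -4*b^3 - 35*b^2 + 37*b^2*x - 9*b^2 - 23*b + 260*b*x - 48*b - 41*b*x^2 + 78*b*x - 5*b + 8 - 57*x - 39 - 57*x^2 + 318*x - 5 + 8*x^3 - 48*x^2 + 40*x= -4*b^3 + b^2*(37*x - 44) + b*(-41*x^2 + 338*x - 76) + 8*x^3 - 105*x^2 + 301*x - 36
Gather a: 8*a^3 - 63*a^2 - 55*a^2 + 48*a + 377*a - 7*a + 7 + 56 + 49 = 8*a^3 - 118*a^2 + 418*a + 112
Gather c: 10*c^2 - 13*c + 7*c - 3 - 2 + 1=10*c^2 - 6*c - 4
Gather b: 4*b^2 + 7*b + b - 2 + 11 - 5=4*b^2 + 8*b + 4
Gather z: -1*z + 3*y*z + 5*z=z*(3*y + 4)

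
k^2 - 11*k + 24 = (k - 8)*(k - 3)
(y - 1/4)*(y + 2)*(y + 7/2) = y^3 + 21*y^2/4 + 45*y/8 - 7/4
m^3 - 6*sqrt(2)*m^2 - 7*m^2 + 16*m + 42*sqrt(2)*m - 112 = (m - 7)*(m - 4*sqrt(2))*(m - 2*sqrt(2))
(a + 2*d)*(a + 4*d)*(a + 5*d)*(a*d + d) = a^4*d + 11*a^3*d^2 + a^3*d + 38*a^2*d^3 + 11*a^2*d^2 + 40*a*d^4 + 38*a*d^3 + 40*d^4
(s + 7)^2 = s^2 + 14*s + 49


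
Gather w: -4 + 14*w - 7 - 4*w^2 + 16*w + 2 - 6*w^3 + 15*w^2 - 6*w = -6*w^3 + 11*w^2 + 24*w - 9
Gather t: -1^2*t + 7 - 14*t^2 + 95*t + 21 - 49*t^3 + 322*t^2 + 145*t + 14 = -49*t^3 + 308*t^2 + 239*t + 42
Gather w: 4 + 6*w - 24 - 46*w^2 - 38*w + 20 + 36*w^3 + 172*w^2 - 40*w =36*w^3 + 126*w^2 - 72*w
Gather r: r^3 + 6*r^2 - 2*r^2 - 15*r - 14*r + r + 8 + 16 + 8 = r^3 + 4*r^2 - 28*r + 32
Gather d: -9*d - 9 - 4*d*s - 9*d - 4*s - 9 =d*(-4*s - 18) - 4*s - 18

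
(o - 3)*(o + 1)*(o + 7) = o^3 + 5*o^2 - 17*o - 21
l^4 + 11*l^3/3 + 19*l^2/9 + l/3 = l*(l + 1/3)^2*(l + 3)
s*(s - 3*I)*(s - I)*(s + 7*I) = s^4 + 3*I*s^3 + 25*s^2 - 21*I*s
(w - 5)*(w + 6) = w^2 + w - 30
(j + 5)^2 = j^2 + 10*j + 25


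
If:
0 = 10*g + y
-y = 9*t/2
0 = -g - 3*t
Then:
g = 0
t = 0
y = 0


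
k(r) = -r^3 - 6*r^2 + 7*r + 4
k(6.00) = -386.00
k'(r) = -3*r^2 - 12*r + 7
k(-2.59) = -37.00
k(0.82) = 5.15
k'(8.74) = -327.04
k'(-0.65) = 13.53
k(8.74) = -1060.77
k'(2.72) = -47.84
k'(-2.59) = 17.96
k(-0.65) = -2.81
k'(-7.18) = -61.50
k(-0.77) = -4.49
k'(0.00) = 7.00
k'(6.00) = -173.00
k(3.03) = -57.69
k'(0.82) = -4.86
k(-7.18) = 14.57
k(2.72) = -41.47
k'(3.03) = -56.90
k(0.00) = 4.00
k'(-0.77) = 14.46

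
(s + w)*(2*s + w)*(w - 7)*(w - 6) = 2*s^2*w^2 - 26*s^2*w + 84*s^2 + 3*s*w^3 - 39*s*w^2 + 126*s*w + w^4 - 13*w^3 + 42*w^2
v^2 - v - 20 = (v - 5)*(v + 4)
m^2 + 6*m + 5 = (m + 1)*(m + 5)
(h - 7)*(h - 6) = h^2 - 13*h + 42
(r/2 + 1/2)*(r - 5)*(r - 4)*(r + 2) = r^4/2 - 3*r^3 - 5*r^2/2 + 21*r + 20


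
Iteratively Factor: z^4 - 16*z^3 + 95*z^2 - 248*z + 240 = (z - 5)*(z^3 - 11*z^2 + 40*z - 48) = (z - 5)*(z - 3)*(z^2 - 8*z + 16) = (z - 5)*(z - 4)*(z - 3)*(z - 4)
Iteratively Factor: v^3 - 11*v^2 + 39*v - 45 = (v - 3)*(v^2 - 8*v + 15) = (v - 5)*(v - 3)*(v - 3)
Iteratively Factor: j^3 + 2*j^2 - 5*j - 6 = (j + 3)*(j^2 - j - 2) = (j - 2)*(j + 3)*(j + 1)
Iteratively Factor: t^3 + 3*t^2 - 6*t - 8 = (t + 1)*(t^2 + 2*t - 8) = (t - 2)*(t + 1)*(t + 4)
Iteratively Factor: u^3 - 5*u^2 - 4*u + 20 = (u - 5)*(u^2 - 4) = (u - 5)*(u + 2)*(u - 2)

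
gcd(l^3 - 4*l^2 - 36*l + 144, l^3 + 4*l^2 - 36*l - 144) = l^2 - 36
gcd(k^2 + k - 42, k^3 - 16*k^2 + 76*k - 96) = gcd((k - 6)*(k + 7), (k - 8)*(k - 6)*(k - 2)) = k - 6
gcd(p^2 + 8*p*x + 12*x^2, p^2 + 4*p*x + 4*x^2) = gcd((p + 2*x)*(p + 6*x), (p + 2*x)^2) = p + 2*x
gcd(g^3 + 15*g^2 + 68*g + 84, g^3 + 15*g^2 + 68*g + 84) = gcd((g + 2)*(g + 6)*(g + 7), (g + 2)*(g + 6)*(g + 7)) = g^3 + 15*g^2 + 68*g + 84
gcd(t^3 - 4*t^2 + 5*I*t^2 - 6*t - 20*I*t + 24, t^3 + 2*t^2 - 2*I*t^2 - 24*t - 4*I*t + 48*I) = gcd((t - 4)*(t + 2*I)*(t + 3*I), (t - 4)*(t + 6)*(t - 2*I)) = t - 4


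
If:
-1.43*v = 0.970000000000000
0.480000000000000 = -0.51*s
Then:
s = -0.94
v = -0.68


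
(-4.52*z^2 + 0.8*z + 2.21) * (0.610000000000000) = -2.7572*z^2 + 0.488*z + 1.3481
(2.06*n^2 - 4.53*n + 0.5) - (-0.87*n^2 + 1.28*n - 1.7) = 2.93*n^2 - 5.81*n + 2.2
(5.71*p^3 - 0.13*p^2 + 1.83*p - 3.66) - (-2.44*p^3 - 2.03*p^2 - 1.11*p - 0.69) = 8.15*p^3 + 1.9*p^2 + 2.94*p - 2.97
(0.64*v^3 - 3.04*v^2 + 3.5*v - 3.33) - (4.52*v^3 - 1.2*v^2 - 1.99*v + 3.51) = -3.88*v^3 - 1.84*v^2 + 5.49*v - 6.84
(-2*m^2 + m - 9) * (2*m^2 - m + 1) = -4*m^4 + 4*m^3 - 21*m^2 + 10*m - 9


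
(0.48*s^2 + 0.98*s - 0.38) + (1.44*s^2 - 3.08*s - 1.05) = 1.92*s^2 - 2.1*s - 1.43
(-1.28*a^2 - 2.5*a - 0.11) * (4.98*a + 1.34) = -6.3744*a^3 - 14.1652*a^2 - 3.8978*a - 0.1474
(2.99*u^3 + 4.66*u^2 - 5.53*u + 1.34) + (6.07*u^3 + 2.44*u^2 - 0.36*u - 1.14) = 9.06*u^3 + 7.1*u^2 - 5.89*u + 0.2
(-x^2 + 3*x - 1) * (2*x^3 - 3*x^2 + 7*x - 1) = -2*x^5 + 9*x^4 - 18*x^3 + 25*x^2 - 10*x + 1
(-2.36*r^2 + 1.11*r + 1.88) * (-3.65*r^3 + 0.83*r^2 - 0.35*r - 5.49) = 8.614*r^5 - 6.0103*r^4 - 5.1147*r^3 + 14.1283*r^2 - 6.7519*r - 10.3212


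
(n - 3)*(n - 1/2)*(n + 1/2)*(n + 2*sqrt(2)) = n^4 - 3*n^3 + 2*sqrt(2)*n^3 - 6*sqrt(2)*n^2 - n^2/4 - sqrt(2)*n/2 + 3*n/4 + 3*sqrt(2)/2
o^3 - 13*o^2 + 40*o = o*(o - 8)*(o - 5)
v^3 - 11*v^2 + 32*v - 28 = (v - 7)*(v - 2)^2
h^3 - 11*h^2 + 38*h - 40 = (h - 5)*(h - 4)*(h - 2)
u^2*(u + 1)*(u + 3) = u^4 + 4*u^3 + 3*u^2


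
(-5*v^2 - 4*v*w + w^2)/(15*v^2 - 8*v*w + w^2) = (-v - w)/(3*v - w)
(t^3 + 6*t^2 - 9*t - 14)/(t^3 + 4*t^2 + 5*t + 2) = (t^2 + 5*t - 14)/(t^2 + 3*t + 2)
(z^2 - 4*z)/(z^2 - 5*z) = (z - 4)/(z - 5)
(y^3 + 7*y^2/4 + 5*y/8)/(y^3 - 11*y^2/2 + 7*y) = (8*y^2 + 14*y + 5)/(4*(2*y^2 - 11*y + 14))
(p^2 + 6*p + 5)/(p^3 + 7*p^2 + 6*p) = (p + 5)/(p*(p + 6))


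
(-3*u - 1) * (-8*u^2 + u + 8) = 24*u^3 + 5*u^2 - 25*u - 8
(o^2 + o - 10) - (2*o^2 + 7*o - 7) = -o^2 - 6*o - 3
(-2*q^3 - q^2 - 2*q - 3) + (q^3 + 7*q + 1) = -q^3 - q^2 + 5*q - 2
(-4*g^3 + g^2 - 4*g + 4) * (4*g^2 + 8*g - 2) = -16*g^5 - 28*g^4 - 18*g^2 + 40*g - 8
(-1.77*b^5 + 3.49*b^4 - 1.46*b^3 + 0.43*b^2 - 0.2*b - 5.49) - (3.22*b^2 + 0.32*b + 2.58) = -1.77*b^5 + 3.49*b^4 - 1.46*b^3 - 2.79*b^2 - 0.52*b - 8.07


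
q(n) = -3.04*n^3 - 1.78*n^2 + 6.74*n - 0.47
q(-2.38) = 14.39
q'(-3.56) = -96.17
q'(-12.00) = -1263.82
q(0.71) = 2.33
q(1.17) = 0.11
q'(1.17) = -9.91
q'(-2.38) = -36.45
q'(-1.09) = -0.22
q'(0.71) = -0.38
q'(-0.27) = 7.04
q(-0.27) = -2.36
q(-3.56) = 90.14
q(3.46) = -124.38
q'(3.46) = -114.76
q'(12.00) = -1349.26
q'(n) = -9.12*n^2 - 3.56*n + 6.74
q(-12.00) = 4915.45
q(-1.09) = -5.99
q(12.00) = -5429.03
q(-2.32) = 12.27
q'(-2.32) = -34.09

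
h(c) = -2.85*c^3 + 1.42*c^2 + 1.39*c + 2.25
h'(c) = -8.55*c^2 + 2.84*c + 1.39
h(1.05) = 1.98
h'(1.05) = -5.05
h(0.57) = 2.98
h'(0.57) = 0.23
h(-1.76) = 19.74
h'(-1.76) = -30.09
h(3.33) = -82.61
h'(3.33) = -83.96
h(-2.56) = 55.81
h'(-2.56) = -61.91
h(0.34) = 2.77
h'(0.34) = 1.37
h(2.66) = -37.65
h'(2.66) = -51.55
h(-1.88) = 23.59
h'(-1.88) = -34.17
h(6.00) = -553.89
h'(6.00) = -289.37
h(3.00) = -57.75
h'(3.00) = -67.04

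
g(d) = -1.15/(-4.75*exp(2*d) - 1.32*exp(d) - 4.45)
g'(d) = -1.15*(9.5*exp(2*d) + 1.32*exp(d))/(-4.75*exp(2*d) - 1.32*exp(d) - 4.45)^2 = (-10.925*exp(d) - 1.518)*exp(d)/(4.75*exp(2*d) + 1.32*exp(d) + 4.45)^2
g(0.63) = 0.05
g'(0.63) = -0.07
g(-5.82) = 0.26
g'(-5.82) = -0.00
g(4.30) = 0.00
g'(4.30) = -0.00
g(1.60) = 0.01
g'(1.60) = -0.02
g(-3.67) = 0.26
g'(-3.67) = -0.00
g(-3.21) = 0.25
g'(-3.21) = -0.00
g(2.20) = 0.00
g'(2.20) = -0.01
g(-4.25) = 0.26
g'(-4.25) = -0.00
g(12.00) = 0.00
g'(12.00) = 0.00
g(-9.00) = 0.26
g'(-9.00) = 0.00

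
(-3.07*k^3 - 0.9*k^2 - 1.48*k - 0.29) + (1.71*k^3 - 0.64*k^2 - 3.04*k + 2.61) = -1.36*k^3 - 1.54*k^2 - 4.52*k + 2.32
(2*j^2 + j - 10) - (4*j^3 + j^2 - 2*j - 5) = -4*j^3 + j^2 + 3*j - 5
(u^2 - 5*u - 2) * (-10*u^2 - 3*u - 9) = -10*u^4 + 47*u^3 + 26*u^2 + 51*u + 18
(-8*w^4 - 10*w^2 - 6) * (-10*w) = 80*w^5 + 100*w^3 + 60*w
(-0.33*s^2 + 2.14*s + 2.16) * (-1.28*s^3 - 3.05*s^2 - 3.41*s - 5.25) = 0.4224*s^5 - 1.7327*s^4 - 8.1665*s^3 - 12.1529*s^2 - 18.6006*s - 11.34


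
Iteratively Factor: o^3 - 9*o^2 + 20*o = (o - 5)*(o^2 - 4*o) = o*(o - 5)*(o - 4)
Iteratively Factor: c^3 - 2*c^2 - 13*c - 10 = (c - 5)*(c^2 + 3*c + 2) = (c - 5)*(c + 2)*(c + 1)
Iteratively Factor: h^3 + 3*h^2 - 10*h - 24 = (h + 2)*(h^2 + h - 12) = (h + 2)*(h + 4)*(h - 3)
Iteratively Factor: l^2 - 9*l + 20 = (l - 4)*(l - 5)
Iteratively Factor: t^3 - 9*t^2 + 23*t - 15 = (t - 5)*(t^2 - 4*t + 3) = (t - 5)*(t - 1)*(t - 3)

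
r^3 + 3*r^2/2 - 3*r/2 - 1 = (r - 1)*(r + 1/2)*(r + 2)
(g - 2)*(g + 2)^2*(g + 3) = g^4 + 5*g^3 + 2*g^2 - 20*g - 24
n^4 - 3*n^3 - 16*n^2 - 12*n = n*(n - 6)*(n + 1)*(n + 2)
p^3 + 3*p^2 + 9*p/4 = p*(p + 3/2)^2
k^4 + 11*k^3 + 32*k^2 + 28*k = k*(k + 2)^2*(k + 7)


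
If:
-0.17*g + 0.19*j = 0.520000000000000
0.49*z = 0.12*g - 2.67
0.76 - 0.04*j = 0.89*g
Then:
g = 0.70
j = 3.37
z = -5.28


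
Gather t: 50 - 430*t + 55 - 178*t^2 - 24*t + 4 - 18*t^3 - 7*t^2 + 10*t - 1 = -18*t^3 - 185*t^2 - 444*t + 108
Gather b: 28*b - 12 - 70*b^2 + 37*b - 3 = -70*b^2 + 65*b - 15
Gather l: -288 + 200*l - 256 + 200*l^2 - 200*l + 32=200*l^2 - 512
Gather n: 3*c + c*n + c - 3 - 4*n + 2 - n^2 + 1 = 4*c - n^2 + n*(c - 4)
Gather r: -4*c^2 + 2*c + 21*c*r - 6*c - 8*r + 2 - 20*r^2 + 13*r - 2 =-4*c^2 - 4*c - 20*r^2 + r*(21*c + 5)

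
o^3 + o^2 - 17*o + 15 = (o - 3)*(o - 1)*(o + 5)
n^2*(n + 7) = n^3 + 7*n^2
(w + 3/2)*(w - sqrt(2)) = w^2 - sqrt(2)*w + 3*w/2 - 3*sqrt(2)/2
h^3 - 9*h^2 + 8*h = h*(h - 8)*(h - 1)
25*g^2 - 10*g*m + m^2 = (-5*g + m)^2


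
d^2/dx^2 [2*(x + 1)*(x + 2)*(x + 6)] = 12*x + 36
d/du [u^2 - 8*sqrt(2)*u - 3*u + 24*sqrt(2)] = 2*u - 8*sqrt(2) - 3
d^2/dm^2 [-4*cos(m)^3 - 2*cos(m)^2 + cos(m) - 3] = 2*cos(m) + 4*cos(2*m) + 9*cos(3*m)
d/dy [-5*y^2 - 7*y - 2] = -10*y - 7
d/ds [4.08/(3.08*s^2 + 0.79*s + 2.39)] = (-25.1328*s - 3.2232)/(3.08*s^2 + 0.79*s + 2.39)^2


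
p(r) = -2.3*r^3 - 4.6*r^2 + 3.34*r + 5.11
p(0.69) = 4.47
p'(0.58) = -4.32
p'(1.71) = -32.57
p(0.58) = 5.05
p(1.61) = -11.03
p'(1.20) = -17.64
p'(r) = -6.9*r^2 - 9.2*r + 3.34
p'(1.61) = -29.36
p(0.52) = 5.28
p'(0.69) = -6.29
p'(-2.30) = -12.00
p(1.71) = -14.13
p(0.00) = 5.11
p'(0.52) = -3.31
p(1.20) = -1.48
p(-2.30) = 1.08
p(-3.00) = 15.79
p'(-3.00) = -31.16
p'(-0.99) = 5.69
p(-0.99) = -0.47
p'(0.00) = 3.34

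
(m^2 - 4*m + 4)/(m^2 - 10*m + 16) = (m - 2)/(m - 8)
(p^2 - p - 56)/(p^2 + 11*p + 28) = (p - 8)/(p + 4)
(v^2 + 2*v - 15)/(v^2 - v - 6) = (v + 5)/(v + 2)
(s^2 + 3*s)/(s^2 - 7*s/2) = 2*(s + 3)/(2*s - 7)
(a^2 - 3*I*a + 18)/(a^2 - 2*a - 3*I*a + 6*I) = (a^2 - 3*I*a + 18)/(a^2 - 2*a - 3*I*a + 6*I)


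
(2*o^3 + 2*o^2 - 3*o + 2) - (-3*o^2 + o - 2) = 2*o^3 + 5*o^2 - 4*o + 4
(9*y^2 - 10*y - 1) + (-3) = 9*y^2 - 10*y - 4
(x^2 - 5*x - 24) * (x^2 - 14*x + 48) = x^4 - 19*x^3 + 94*x^2 + 96*x - 1152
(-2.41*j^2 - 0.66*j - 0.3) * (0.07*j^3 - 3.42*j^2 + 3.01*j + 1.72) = -0.1687*j^5 + 8.196*j^4 - 5.0179*j^3 - 5.1058*j^2 - 2.0382*j - 0.516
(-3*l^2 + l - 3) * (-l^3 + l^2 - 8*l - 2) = 3*l^5 - 4*l^4 + 28*l^3 - 5*l^2 + 22*l + 6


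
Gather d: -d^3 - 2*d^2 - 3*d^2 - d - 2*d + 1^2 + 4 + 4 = -d^3 - 5*d^2 - 3*d + 9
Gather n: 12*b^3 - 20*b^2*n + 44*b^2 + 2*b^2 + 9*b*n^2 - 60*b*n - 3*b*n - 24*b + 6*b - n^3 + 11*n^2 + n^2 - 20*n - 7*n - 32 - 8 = 12*b^3 + 46*b^2 - 18*b - n^3 + n^2*(9*b + 12) + n*(-20*b^2 - 63*b - 27) - 40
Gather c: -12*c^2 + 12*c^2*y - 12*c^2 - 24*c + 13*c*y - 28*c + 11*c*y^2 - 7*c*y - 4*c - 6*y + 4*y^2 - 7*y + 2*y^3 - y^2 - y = c^2*(12*y - 24) + c*(11*y^2 + 6*y - 56) + 2*y^3 + 3*y^2 - 14*y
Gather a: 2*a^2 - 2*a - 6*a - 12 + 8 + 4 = 2*a^2 - 8*a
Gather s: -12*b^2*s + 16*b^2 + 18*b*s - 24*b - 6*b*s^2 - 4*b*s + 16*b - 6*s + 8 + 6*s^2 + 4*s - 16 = 16*b^2 - 8*b + s^2*(6 - 6*b) + s*(-12*b^2 + 14*b - 2) - 8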